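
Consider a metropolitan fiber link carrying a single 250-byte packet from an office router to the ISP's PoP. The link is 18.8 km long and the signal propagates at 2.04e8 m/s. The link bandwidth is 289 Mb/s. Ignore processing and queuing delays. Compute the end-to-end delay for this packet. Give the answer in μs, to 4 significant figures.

L = 250 × 8 = 2000 bits.
Transmission delay = L/R = 2000 / 289000000 = 6.92042 μs.
Propagation delay = d/s = 18800 m / 204000000 m/s = 92.1569 μs.
Total = 99.08 μs.

99.08 μs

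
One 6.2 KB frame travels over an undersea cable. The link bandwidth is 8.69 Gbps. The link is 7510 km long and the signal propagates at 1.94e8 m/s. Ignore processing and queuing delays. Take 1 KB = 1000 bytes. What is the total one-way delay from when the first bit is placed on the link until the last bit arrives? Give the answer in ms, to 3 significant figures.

38.7 ms

L = 49600 bits.
Transmission delay = L/R = 49600 / 8690000000 = 0.00570771 ms.
Propagation delay = d/s = 7510000 m / 194000000 m/s = 38.7113 ms.
Total = 38.7 ms.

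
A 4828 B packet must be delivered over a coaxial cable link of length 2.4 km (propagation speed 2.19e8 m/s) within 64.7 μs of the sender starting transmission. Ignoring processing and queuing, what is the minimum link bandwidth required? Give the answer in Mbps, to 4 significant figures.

L = 38624 bits.
Propagation delay = 2400 / 219000000 = 10.9589 μs.
Transmission budget = 64.7 − 10.9589 = 53.7411 μs.
R ≥ L / t_tx = 38624 bits / 5.37411e-05 s = 718.7 Mbps.

718.7 Mbps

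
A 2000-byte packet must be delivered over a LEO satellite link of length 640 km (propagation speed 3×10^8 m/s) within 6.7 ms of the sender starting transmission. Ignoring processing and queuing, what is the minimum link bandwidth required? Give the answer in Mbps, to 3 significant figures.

3.50 Mbps

L = 16000 bits.
Propagation delay = 640000 / 300000000 = 2.13333 ms.
Transmission budget = 6.7 − 2.13333 = 4.56667 ms.
R ≥ L / t_tx = 16000 bits / 0.00456667 s = 3.50 Mbps.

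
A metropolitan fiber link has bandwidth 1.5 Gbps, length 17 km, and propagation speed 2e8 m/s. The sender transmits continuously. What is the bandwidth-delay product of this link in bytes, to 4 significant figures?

15940 bytes

Propagation delay = 17000 / 200000000 = 8.5e-05 s.
BDP = R × t_prop = 1500000000 × 8.5e-05 = 127500 bits.
In bytes: 127500/8 = 15940 bytes.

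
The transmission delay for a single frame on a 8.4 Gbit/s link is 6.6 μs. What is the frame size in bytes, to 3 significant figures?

L = R × t_tx = 8400000000 b/s × 6.6e-06 s = 55440 bits.
In bytes: 55440 / 8 = 6930 bytes.

6930 bytes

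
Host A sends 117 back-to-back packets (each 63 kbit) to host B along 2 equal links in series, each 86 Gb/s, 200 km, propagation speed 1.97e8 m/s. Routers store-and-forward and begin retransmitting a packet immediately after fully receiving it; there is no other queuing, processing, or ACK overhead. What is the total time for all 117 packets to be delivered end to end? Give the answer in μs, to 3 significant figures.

2120 μs

Per-hop transmission t_tx = L/R = 63000/86000000000 = 0.732558 μs.
Per-hop propagation t_prop = 200000/197000000 = 1015.23 μs.
Pipeline fill: first packet needs 2·t_tx to clear all hops; remaining 116 packets each add one t_tx.
Total = (2+117-1)·t_tx + 2·t_prop = 118·0.732558 + 2·1015.23 = 2120 μs.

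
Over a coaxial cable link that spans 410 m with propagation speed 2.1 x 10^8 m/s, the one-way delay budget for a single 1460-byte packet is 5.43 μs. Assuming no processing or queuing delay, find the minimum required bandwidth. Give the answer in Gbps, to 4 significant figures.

3.359 Gbps

L = 11680 bits.
Propagation delay = 410 / 210000000 = 1.95238 μs.
Transmission budget = 5.43 − 1.95238 = 3.47762 μs.
R ≥ L / t_tx = 11680 bits / 3.47762e-06 s = 3.359 Gbps.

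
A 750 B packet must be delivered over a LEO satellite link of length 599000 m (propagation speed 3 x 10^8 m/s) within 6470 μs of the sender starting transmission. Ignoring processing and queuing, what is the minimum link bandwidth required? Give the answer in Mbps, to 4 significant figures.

1.341 Mbps

L = 6000 bits.
Propagation delay = 599000 / 300000000 = 1996.67 μs.
Transmission budget = 6470 − 1996.67 = 4473.33 μs.
R ≥ L / t_tx = 6000 bits / 0.00447333 s = 1.341 Mbps.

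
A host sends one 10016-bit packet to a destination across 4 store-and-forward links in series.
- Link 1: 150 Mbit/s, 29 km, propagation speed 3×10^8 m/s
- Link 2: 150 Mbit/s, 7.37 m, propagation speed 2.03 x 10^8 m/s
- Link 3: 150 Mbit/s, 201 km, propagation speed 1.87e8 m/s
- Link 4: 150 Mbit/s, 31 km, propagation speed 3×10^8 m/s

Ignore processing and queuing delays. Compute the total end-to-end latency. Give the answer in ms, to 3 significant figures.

Transmission delay per hop = L/R = 10016/150000000 = 0.0667733 ms; 4 hops → 0.267093 ms.
Propagation delays (d/s per hop): 0.0966667, 3.63054e-05, 1.07487, 0.103333 ms; sum = 1.2749 ms.
End-to-end = 1.54 ms.

1.54 ms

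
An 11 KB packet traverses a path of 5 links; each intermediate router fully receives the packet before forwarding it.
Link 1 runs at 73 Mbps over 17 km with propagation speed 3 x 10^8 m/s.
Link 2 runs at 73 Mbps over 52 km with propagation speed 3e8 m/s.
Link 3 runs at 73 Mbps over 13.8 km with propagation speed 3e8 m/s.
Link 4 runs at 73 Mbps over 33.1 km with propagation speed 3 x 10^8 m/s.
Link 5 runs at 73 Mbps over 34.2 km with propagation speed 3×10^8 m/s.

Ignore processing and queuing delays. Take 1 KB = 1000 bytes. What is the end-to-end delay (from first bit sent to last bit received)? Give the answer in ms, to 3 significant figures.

6.53 ms

L = 88000 bits.
Transmission delay per hop = L/R = 88000/73000000 = 1.20548 ms; 5 hops → 6.0274 ms.
Propagation delays (d/s per hop): 0.0566667, 0.173333, 0.046, 0.110333, 0.114 ms; sum = 0.500333 ms.
End-to-end = 6.53 ms.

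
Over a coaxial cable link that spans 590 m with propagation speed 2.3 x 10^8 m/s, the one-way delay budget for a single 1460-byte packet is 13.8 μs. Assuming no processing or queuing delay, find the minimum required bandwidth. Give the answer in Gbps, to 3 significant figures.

1.04 Gbps

L = 11680 bits.
Propagation delay = 590 / 2.3e+08 = 2.56522 μs.
Transmission budget = 13.8 − 2.56522 = 11.2348 μs.
R ≥ L / t_tx = 11680 bits / 1.12348e-05 s = 1.04 Gbps.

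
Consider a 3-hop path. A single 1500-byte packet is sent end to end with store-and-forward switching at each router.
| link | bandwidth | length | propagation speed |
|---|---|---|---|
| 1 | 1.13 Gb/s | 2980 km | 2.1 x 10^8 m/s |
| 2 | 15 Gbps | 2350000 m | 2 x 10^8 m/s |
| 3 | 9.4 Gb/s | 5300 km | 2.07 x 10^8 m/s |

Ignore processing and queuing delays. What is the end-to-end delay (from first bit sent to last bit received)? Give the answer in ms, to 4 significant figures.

L = 1500 × 8 = 12000 bits.
Transmission delays (L/R per hop): 0.0106195, 0.0008, 0.0012766 ms; sum = 0.0126961 ms.
Propagation delays (d/s per hop): 14.1905, 11.75, 25.6039 ms; sum = 51.5443 ms.
End-to-end = 51.56 ms.

51.56 ms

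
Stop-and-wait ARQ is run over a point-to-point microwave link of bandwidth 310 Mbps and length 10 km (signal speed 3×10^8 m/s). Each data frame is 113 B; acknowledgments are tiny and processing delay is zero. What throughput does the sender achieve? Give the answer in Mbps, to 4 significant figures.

12.99 Mbps

t_tx = L/R = 904/310000000 = 2.91613e-06 s.
t_prop = 10000/300000000 = 3.33333e-05 s; RTT = 6.66667e-05 s.
Cycle = t_tx + RTT = 6.95828e-05 s.
Throughput = L / cycle = 904 / 6.95828e-05 = 12.99 Mbps.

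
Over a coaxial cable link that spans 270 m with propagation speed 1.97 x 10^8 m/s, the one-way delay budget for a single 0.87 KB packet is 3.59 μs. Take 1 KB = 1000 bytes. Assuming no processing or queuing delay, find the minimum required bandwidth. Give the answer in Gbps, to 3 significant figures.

L = 6960 bits.
Propagation delay = 270 / 197000000 = 1.37056 μs.
Transmission budget = 3.59 − 1.37056 = 2.21944 μs.
R ≥ L / t_tx = 6960 bits / 2.21944e-06 s = 3.14 Gbps.

3.14 Gbps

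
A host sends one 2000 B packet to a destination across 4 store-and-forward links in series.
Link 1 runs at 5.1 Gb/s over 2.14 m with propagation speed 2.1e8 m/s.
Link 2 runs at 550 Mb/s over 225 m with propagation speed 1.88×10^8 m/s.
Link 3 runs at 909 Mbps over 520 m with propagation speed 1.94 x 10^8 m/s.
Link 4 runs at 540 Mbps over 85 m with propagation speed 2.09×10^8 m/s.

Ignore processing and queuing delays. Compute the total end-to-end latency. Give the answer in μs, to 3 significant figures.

L = 2000 × 8 = 16000 bits.
Transmission delays (L/R per hop): 3.13725, 29.0909, 17.6018, 29.6296 μs; sum = 79.4596 μs.
Propagation delays (d/s per hop): 0.0101905, 1.19681, 2.68041, 0.406699 μs; sum = 4.29411 μs.
End-to-end = 83.8 μs.

83.8 μs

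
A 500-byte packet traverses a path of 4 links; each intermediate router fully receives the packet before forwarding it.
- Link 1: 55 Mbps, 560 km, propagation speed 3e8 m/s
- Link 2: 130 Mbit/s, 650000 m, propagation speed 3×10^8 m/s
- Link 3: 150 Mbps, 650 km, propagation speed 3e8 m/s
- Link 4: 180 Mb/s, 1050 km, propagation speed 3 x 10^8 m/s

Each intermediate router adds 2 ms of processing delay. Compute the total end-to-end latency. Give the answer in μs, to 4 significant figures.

15850 μs

L = 500 × 8 = 4000 bits.
Transmission delays (L/R per hop): 72.7273, 30.7692, 26.6667, 22.2222 μs; sum = 152.385 μs.
Propagation delays (d/s per hop): 1866.67, 2166.67, 2166.67, 3500 μs; sum = 9700 μs.
Processing at 3 router(s): 3 × 2 ms = 6000 μs.
End-to-end = 15850 μs.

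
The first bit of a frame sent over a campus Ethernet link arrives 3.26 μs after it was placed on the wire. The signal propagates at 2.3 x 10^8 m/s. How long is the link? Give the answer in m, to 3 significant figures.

d = s × t_prop = 2.3e+08 × 3.26e-06 = 750 m.

750 m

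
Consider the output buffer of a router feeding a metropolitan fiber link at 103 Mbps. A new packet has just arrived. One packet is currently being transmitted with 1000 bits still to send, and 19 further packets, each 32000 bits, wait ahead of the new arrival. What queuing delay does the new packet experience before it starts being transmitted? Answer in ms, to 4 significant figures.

5.913 ms

Each queued packet: L/R = 32000/103000000 = 0.31068 ms.
19 queued → 5.90291 ms.
Plus remaining 1000 bits of current packet: 0.00970874 ms.
Queuing delay = 5.913 ms.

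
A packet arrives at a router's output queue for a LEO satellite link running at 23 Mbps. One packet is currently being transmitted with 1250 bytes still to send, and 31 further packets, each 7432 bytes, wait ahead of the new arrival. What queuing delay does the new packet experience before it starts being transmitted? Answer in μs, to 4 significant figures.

80570 μs

Each queued packet: L/R = 59456/23000000 = 2585.04 μs.
31 queued → 80136.3 μs.
Plus remaining 10000 bits of current packet: 434.783 μs.
Queuing delay = 80570 μs.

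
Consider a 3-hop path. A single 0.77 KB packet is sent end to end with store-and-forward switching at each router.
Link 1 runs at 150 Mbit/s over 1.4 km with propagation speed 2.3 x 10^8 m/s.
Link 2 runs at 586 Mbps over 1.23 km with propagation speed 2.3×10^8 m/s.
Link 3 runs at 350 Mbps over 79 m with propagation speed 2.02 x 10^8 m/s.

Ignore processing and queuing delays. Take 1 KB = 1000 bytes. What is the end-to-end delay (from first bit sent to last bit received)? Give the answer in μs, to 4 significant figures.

L = 6160 bits.
Transmission delays (L/R per hop): 41.0667, 10.5119, 17.6 μs; sum = 69.1786 μs.
Propagation delays (d/s per hop): 6.08696, 5.34783, 0.391089 μs; sum = 11.8259 μs.
End-to-end = 81.00 μs.

81.00 μs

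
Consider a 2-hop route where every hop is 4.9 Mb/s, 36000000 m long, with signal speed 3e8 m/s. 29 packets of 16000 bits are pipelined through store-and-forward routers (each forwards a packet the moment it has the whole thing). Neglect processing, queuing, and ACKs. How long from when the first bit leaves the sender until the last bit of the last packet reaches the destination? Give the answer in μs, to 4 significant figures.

Per-hop transmission t_tx = L/R = 16000/4900000 = 3265.31 μs.
Per-hop propagation t_prop = 36000000/300000000 = 120000 μs.
Pipeline fill: first packet needs 2·t_tx to clear all hops; remaining 28 packets each add one t_tx.
Total = (2+29-1)·t_tx + 2·t_prop = 30·3265.31 + 2·120000 = 338000 μs.

338000 μs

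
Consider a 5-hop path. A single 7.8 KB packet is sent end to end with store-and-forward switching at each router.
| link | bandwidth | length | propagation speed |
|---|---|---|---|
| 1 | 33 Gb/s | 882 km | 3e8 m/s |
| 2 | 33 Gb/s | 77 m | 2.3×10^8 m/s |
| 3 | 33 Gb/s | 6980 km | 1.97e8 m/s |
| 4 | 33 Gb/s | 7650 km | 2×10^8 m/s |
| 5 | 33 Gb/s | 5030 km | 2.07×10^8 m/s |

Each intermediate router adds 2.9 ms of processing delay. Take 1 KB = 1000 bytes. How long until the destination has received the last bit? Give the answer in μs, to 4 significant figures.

112500 μs

L = 62400 bits.
Transmission delay per hop = L/R = 62400/33000000000 = 1.89091 μs; 5 hops → 9.45455 μs.
Propagation delays (d/s per hop): 2940, 0.334783, 35431.5, 38250, 24299.5 μs; sum = 100921 μs.
Processing at 4 router(s): 4 × 2.9 ms = 11600 μs.
End-to-end = 112500 μs.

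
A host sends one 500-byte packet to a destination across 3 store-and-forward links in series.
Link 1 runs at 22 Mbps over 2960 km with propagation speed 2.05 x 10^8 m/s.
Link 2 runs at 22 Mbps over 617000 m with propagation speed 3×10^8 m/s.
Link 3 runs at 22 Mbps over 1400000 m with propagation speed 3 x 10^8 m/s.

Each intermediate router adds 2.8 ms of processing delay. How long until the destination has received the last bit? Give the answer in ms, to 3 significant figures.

L = 500 × 8 = 4000 bits.
Transmission delay per hop = L/R = 4000/22000000 = 0.181818 ms; 3 hops → 0.545455 ms.
Propagation delays (d/s per hop): 14.439, 2.05667, 4.66667 ms; sum = 21.1624 ms.
Processing at 2 router(s): 2 × 2.8 ms = 5.6 ms.
End-to-end = 27.3 ms.

27.3 ms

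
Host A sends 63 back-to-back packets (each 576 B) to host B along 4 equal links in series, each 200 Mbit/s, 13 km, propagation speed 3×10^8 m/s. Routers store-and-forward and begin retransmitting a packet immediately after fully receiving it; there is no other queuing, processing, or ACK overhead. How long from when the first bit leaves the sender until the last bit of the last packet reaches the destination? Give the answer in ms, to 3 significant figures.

Per-hop transmission t_tx = L/R = 4608/200000000 = 0.02304 ms.
Per-hop propagation t_prop = 13000/300000000 = 0.0433333 ms.
Pipeline fill: first packet needs 4·t_tx to clear all hops; remaining 62 packets each add one t_tx.
Total = (4+63-1)·t_tx + 4·t_prop = 66·0.02304 + 4·0.0433333 = 1.69 ms.

1.69 ms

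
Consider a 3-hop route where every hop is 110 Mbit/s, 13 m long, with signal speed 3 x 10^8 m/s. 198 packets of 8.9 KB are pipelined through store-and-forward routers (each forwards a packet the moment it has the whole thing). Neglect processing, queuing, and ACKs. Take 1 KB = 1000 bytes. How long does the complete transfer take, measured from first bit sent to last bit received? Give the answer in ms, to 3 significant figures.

129 ms

Per-hop transmission t_tx = L/R = 71200/110000000 = 0.647273 ms.
Per-hop propagation t_prop = 13/300000000 = 4.33333e-05 ms.
Pipeline fill: first packet needs 3·t_tx to clear all hops; remaining 197 packets each add one t_tx.
Total = (3+198-1)·t_tx + 3·t_prop = 200·0.647273 + 3·4.33333e-05 = 129 ms.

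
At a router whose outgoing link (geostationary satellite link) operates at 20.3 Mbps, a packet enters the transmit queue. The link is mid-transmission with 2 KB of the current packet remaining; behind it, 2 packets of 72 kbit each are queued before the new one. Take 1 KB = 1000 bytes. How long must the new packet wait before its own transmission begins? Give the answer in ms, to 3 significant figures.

Each queued packet: L/R = 72000/20300000 = 3.5468 ms.
2 queued → 7.0936 ms.
Plus remaining 16000 bits of current packet: 0.788177 ms.
Queuing delay = 7.88 ms.

7.88 ms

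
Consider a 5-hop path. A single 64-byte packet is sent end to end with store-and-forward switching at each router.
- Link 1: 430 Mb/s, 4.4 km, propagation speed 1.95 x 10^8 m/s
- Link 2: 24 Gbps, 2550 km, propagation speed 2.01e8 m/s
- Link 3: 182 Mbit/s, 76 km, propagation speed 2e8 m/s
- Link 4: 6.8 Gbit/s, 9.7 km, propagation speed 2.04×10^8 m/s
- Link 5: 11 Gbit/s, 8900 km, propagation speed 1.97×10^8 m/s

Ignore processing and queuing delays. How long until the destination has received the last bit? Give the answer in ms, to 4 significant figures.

58.32 ms

L = 64 × 8 = 512 bits.
Transmission delays (L/R per hop): 0.0011907, 2.13333e-05, 0.00281319, 7.52941e-05, 4.65455e-05 ms; sum = 0.00414706 ms.
Propagation delays (d/s per hop): 0.0225641, 12.6866, 0.38, 0.047549, 45.1777 ms; sum = 58.3143 ms.
End-to-end = 58.32 ms.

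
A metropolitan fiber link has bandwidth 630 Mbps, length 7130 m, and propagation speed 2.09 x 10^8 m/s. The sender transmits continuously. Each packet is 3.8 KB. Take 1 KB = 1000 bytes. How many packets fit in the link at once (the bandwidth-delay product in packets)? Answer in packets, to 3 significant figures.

0.707 packets

Propagation delay = 7130 / 209000000 = 3.41148e-05 s.
BDP = R × t_prop = 630000000 × 3.41148e-05 = 21492.3 bits.
In packets of 30400 bits: 0.707 packets.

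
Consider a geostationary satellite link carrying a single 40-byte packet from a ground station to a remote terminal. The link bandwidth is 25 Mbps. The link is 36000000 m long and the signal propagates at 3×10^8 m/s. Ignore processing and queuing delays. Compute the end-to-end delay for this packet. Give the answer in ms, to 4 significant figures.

L = 40 × 8 = 320 bits.
Transmission delay = L/R = 320 / 25000000 = 0.0128 ms.
Propagation delay = d/s = 36000000 m / 300000000 m/s = 120 ms.
Total = 120.0 ms.

120.0 ms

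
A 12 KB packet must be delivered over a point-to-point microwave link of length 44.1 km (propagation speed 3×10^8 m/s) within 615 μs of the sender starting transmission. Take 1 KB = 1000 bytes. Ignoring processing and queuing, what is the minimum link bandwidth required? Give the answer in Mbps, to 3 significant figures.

L = 96000 bits.
Propagation delay = 44100 / 300000000 = 147 μs.
Transmission budget = 615 − 147 = 468 μs.
R ≥ L / t_tx = 96000 bits / 0.000468 s = 205 Mbps.

205 Mbps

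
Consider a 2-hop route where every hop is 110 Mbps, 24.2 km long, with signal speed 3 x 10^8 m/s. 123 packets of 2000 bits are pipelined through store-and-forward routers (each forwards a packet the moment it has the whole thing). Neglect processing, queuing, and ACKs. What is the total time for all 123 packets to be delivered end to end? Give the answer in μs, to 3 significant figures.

2420 μs

Per-hop transmission t_tx = L/R = 2000/110000000 = 18.1818 μs.
Per-hop propagation t_prop = 24200/300000000 = 80.6667 μs.
Pipeline fill: first packet needs 2·t_tx to clear all hops; remaining 122 packets each add one t_tx.
Total = (2+123-1)·t_tx + 2·t_prop = 124·18.1818 + 2·80.6667 = 2420 μs.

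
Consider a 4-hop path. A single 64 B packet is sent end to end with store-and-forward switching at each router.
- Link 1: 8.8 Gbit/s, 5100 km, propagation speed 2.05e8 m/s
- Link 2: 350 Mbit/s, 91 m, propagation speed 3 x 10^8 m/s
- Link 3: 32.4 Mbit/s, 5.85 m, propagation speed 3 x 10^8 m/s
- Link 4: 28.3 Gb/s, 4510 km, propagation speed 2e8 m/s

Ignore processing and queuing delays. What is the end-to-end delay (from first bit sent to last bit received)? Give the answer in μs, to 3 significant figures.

47400 μs

L = 64 × 8 = 512 bits.
Transmission delays (L/R per hop): 0.0581818, 1.46286, 15.8025, 0.0180919 μs; sum = 17.3416 μs.
Propagation delays (d/s per hop): 24878, 0.303333, 0.0195, 22550 μs; sum = 47428.4 μs.
End-to-end = 47400 μs.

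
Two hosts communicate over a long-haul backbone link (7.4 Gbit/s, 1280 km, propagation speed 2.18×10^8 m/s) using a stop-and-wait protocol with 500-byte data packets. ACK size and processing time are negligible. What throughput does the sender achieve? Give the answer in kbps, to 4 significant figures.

t_tx = L/R = 4000/7400000000 = 5.40541e-07 s.
t_prop = 1280000/2.18e+08 = 0.00587156 s; RTT = 0.0117431 s.
Cycle = t_tx + RTT = 0.0117437 s.
Throughput = L / cycle = 4000 / 0.0117437 = 340.6 kbps.

340.6 kbps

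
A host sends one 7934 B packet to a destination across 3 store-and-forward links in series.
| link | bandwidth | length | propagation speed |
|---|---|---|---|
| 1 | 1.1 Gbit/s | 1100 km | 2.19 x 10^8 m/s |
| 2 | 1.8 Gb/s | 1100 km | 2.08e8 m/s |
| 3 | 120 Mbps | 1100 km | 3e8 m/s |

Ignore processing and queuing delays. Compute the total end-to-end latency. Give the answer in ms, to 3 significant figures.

14.6 ms

L = 7934 × 8 = 63472 bits.
Transmission delays (L/R per hop): 0.0577018, 0.0352622, 0.528933 ms; sum = 0.621897 ms.
Propagation delays (d/s per hop): 5.02283, 5.28846, 3.66667 ms; sum = 13.978 ms.
End-to-end = 14.6 ms.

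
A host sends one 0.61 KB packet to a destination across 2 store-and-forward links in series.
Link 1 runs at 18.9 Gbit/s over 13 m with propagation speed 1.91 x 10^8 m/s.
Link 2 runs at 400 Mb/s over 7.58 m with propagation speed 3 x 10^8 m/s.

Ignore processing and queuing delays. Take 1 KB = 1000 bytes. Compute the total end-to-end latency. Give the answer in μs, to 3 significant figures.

L = 4880 bits.
Transmission delays (L/R per hop): 0.258201, 12.2 μs; sum = 12.4582 μs.
Propagation delays (d/s per hop): 0.0680628, 0.0252667 μs; sum = 0.0933295 μs.
End-to-end = 12.6 μs.

12.6 μs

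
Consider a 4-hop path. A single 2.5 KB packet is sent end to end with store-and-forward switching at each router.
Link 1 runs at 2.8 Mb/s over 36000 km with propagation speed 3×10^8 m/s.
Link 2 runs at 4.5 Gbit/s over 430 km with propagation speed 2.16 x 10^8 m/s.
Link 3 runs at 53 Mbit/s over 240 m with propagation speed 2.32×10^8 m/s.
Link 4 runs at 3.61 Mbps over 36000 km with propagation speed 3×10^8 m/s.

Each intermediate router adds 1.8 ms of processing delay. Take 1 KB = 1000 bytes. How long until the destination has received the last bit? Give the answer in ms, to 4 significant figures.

L = 20000 bits.
Transmission delays (L/R per hop): 7.14286, 0.00444444, 0.377358, 5.54017 ms; sum = 13.0648 ms.
Propagation delays (d/s per hop): 120, 1.99074, 0.00103448, 120 ms; sum = 241.992 ms.
Processing at 3 router(s): 3 × 1.8 ms = 5.4 ms.
End-to-end = 260.5 ms.

260.5 ms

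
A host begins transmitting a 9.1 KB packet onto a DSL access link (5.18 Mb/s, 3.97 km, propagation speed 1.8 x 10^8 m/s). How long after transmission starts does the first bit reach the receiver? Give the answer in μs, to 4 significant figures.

First bit experiences only propagation delay: d/s = 3970/180000000 = 22.06 μs.

22.06 μs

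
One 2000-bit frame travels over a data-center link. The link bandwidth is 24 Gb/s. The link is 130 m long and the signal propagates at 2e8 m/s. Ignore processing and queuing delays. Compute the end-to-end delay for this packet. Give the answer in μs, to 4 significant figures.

0.7333 μs

Transmission delay = L/R = 2000 / 24000000000 = 0.0833333 μs.
Propagation delay = d/s = 130 m / 200000000 m/s = 0.65 μs.
Total = 0.7333 μs.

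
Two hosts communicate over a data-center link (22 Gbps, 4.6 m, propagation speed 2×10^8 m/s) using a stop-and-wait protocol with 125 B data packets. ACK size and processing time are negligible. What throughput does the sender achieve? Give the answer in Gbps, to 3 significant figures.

t_tx = L/R = 1000/22000000000 = 4.54545e-08 s.
t_prop = 4.6/200000000 = 2.3e-08 s; RTT = 4.6e-08 s.
Cycle = t_tx + RTT = 9.14545e-08 s.
Throughput = L / cycle = 1000 / 9.14545e-08 = 10.9 Gbps.

10.9 Gbps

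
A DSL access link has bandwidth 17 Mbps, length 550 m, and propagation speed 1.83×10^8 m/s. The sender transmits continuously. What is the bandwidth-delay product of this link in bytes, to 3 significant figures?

Propagation delay = 550 / 183000000 = 3.00546e-06 s.
BDP = R × t_prop = 17000000 × 3.00546e-06 = 51.0929 bits.
In bytes: 51.0929/8 = 6.39 bytes.

6.39 bytes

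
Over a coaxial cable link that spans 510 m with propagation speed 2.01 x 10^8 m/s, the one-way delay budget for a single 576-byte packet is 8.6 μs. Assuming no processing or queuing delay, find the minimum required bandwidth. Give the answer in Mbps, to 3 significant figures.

L = 4608 bits.
Propagation delay = 510 / 2.01e+08 = 2.53731 μs.
Transmission budget = 8.6 − 2.53731 = 6.06269 μs.
R ≥ L / t_tx = 4608 bits / 6.06269e-06 s = 760 Mbps.

760 Mbps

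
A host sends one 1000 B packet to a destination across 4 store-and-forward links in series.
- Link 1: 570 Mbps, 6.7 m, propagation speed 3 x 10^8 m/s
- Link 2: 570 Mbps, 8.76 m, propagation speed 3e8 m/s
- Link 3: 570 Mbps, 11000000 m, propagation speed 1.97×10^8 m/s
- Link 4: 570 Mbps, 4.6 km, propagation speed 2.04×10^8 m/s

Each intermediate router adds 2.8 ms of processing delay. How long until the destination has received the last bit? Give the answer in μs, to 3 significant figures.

L = 1000 × 8 = 8000 bits.
Transmission delay per hop = L/R = 8000/570000000 = 14.0351 μs; 4 hops → 56.1404 μs.
Propagation delays (d/s per hop): 0.0223333, 0.0292, 55837.6, 22.549 μs; sum = 55860.2 μs.
Processing at 3 router(s): 3 × 2.8 ms = 8400 μs.
End-to-end = 64300 μs.

64300 μs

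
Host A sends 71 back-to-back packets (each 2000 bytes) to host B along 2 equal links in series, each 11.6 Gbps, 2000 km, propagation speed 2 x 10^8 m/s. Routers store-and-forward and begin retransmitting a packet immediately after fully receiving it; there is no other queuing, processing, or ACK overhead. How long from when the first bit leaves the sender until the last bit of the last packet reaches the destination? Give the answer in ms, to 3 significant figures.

Per-hop transmission t_tx = L/R = 16000/11600000000 = 0.00137931 ms.
Per-hop propagation t_prop = 2000000/200000000 = 10 ms.
Pipeline fill: first packet needs 2·t_tx to clear all hops; remaining 70 packets each add one t_tx.
Total = (2+71-1)·t_tx + 2·t_prop = 72·0.00137931 + 2·10 = 20.1 ms.

20.1 ms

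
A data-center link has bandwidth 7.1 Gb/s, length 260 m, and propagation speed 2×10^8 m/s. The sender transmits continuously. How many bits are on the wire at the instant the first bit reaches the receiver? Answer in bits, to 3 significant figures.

9230 bits

Propagation delay = 260 / 200000000 = 1.3e-06 s.
BDP = R × t_prop = 7100000000 × 1.3e-06 = 9230 bits.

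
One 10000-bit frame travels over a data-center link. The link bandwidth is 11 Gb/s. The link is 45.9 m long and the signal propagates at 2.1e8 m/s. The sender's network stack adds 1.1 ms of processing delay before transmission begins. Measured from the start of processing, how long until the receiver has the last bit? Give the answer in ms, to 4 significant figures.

Transmission delay = L/R = 10000 / 11000000000 = 0.000909091 ms.
Propagation delay = d/s = 45.9 m / 210000000 m/s = 0.000218571 ms.
Plus processing delay 1.1 ms = 1.1 ms.
Total = 1.101 ms.

1.101 ms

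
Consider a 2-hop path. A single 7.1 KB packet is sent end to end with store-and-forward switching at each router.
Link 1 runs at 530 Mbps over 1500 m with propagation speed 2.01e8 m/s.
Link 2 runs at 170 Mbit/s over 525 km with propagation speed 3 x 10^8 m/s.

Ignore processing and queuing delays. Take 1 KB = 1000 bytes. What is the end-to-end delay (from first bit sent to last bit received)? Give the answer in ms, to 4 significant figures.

L = 56800 bits.
Transmission delays (L/R per hop): 0.10717, 0.334118 ms; sum = 0.441287 ms.
Propagation delays (d/s per hop): 0.00746269, 1.75 ms; sum = 1.75746 ms.
End-to-end = 2.199 ms.

2.199 ms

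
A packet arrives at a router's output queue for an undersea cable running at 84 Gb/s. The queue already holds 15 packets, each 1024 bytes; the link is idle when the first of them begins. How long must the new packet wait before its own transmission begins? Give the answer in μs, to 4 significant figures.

1.463 μs

Each queued packet: L/R = 8192/84000000000 = 0.0975238 μs.
15 queued → 1.46286 μs.
Queuing delay = 1.463 μs.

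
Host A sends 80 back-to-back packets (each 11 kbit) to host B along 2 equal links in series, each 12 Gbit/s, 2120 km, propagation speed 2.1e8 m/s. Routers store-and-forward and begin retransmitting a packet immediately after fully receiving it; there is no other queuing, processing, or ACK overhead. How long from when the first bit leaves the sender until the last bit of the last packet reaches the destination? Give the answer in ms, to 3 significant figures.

Per-hop transmission t_tx = L/R = 11000/12000000000 = 0.000916667 ms.
Per-hop propagation t_prop = 2120000/210000000 = 10.0952 ms.
Pipeline fill: first packet needs 2·t_tx to clear all hops; remaining 79 packets each add one t_tx.
Total = (2+80-1)·t_tx + 2·t_prop = 81·0.000916667 + 2·10.0952 = 20.3 ms.

20.3 ms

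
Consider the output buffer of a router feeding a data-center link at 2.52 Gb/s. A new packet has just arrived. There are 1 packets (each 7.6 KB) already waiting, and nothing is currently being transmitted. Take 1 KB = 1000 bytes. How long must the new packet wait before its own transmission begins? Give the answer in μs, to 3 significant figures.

24.1 μs

Each queued packet: L/R = 60800/2520000000 = 24.127 μs.
1 queued → 24.127 μs.
Queuing delay = 24.1 μs.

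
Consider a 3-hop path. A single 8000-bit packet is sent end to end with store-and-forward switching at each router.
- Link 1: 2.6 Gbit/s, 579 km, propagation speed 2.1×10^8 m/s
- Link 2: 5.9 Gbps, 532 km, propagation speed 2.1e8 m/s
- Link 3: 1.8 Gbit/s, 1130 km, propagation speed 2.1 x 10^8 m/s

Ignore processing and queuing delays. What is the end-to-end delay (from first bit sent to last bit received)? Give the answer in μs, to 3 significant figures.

10700 μs

Transmission delays (L/R per hop): 3.07692, 1.35593, 4.44444 μs; sum = 8.8773 μs.
Propagation delays (d/s per hop): 2757.14, 2533.33, 5380.95 μs; sum = 10671.4 μs.
End-to-end = 10700 μs.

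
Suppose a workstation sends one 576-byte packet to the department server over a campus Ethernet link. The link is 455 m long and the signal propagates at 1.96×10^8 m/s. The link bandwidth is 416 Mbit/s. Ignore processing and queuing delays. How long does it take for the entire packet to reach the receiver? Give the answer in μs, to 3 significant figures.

L = 576 × 8 = 4608 bits.
Transmission delay = L/R = 4608 / 416000000 = 11.0769 μs.
Propagation delay = d/s = 455 m / 196000000 m/s = 2.32143 μs.
Total = 13.4 μs.

13.4 μs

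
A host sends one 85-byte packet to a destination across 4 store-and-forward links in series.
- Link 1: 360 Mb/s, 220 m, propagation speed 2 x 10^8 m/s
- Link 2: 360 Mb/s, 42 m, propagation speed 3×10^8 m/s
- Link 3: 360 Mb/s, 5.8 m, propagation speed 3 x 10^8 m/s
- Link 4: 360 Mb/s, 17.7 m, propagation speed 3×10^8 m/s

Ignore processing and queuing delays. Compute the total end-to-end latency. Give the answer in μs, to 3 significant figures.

8.87 μs

L = 85 × 8 = 680 bits.
Transmission delay per hop = L/R = 680/360000000 = 1.88889 μs; 4 hops → 7.55556 μs.
Propagation delays (d/s per hop): 1.1, 0.14, 0.0193333, 0.059 μs; sum = 1.31833 μs.
End-to-end = 8.87 μs.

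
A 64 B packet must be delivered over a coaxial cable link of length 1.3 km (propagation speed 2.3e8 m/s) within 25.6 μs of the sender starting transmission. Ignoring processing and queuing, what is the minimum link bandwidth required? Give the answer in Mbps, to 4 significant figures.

25.67 Mbps

L = 512 bits.
Propagation delay = 1300 / 2.3e+08 = 5.65217 μs.
Transmission budget = 25.6 − 5.65217 = 19.9478 μs.
R ≥ L / t_tx = 512 bits / 1.99478e-05 s = 25.67 Mbps.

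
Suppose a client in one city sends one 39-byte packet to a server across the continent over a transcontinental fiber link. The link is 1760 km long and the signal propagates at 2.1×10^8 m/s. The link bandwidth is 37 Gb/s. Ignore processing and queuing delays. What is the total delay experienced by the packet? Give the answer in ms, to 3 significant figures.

L = 39 × 8 = 312 bits.
Transmission delay = L/R = 312 / 37000000000 = 8.43243e-06 ms.
Propagation delay = d/s = 1760000 m / 210000000 m/s = 8.38095 ms.
Total = 8.38 ms.

8.38 ms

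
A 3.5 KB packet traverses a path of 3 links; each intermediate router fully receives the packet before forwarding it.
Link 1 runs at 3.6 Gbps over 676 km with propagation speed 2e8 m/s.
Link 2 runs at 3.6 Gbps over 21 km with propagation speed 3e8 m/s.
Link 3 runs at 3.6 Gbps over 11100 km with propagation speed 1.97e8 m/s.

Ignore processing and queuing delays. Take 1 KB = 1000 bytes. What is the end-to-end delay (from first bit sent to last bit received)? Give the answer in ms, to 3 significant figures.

59.8 ms

L = 28000 bits.
Transmission delay per hop = L/R = 28000/3600000000 = 0.00777778 ms; 3 hops → 0.0233333 ms.
Propagation delays (d/s per hop): 3.38, 0.07, 56.3452 ms; sum = 59.7952 ms.
End-to-end = 59.8 ms.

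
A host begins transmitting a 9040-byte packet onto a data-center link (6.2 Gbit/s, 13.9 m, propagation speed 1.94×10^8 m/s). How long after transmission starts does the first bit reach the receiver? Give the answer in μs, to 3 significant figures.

0.0716 μs

First bit experiences only propagation delay: d/s = 13.9/194000000 = 0.0716 μs.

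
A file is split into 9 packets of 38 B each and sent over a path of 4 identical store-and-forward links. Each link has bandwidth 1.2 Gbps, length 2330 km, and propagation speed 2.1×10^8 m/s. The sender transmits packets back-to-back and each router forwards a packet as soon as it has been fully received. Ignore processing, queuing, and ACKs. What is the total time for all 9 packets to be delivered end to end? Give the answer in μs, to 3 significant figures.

44400 μs

Per-hop transmission t_tx = L/R = 304/1200000000 = 0.253333 μs.
Per-hop propagation t_prop = 2330000/210000000 = 11095.2 μs.
Pipeline fill: first packet needs 4·t_tx to clear all hops; remaining 8 packets each add one t_tx.
Total = (4+9-1)·t_tx + 4·t_prop = 12·0.253333 + 4·11095.2 = 44400 μs.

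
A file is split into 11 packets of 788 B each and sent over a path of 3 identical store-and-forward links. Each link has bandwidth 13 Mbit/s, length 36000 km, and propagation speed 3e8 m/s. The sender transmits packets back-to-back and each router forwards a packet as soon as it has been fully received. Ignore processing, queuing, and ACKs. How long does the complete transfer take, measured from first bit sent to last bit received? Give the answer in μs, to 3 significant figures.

366000 μs

Per-hop transmission t_tx = L/R = 6304/13000000 = 484.923 μs.
Per-hop propagation t_prop = 36000000/300000000 = 120000 μs.
Pipeline fill: first packet needs 3·t_tx to clear all hops; remaining 10 packets each add one t_tx.
Total = (3+11-1)·t_tx + 3·t_prop = 13·484.923 + 3·120000 = 366000 μs.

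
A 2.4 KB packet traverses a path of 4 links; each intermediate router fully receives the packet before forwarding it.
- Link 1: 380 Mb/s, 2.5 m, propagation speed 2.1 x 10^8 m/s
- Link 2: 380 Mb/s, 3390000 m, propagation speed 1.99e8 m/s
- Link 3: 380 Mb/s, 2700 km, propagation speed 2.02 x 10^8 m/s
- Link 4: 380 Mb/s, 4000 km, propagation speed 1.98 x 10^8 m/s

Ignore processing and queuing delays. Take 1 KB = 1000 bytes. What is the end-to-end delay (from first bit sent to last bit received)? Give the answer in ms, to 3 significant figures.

L = 19200 bits.
Transmission delay per hop = L/R = 19200/380000000 = 0.0505263 ms; 4 hops → 0.202105 ms.
Propagation delays (d/s per hop): 1.19048e-05, 17.0352, 13.3663, 20.202 ms; sum = 50.6035 ms.
End-to-end = 50.8 ms.

50.8 ms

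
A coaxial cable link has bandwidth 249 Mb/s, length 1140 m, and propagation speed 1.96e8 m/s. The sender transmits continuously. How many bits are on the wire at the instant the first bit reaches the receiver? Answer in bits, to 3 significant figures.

1450 bits

Propagation delay = 1140 / 196000000 = 5.81633e-06 s.
BDP = R × t_prop = 249000000 × 5.81633e-06 = 1448.27 bits.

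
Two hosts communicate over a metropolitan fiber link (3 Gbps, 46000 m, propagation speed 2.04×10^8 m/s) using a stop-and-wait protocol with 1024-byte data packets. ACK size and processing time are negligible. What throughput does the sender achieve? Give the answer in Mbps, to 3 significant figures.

18.1 Mbps

t_tx = L/R = 8192/3000000000 = 2.73067e-06 s.
t_prop = 46000/204000000 = 0.00022549 s; RTT = 0.00045098 s.
Cycle = t_tx + RTT = 0.000453711 s.
Throughput = L / cycle = 8192 / 0.000453711 = 18.1 Mbps.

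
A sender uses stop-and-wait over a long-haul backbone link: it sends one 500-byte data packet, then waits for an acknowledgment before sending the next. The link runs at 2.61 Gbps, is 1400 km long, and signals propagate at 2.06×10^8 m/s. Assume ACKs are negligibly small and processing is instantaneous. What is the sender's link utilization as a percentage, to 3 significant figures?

0.0113 %

t_tx = L/R = 4000/2610000000 = 1.53257e-06 s.
t_prop = 1400000/206000000 = 0.00679612 s; RTT = 0.0135922 s.
Cycle = t_tx + RTT = 0.0135938 s.
Utilization = t_tx / cycle = 1.53257e-06/0.0135938 = 0.0113 %.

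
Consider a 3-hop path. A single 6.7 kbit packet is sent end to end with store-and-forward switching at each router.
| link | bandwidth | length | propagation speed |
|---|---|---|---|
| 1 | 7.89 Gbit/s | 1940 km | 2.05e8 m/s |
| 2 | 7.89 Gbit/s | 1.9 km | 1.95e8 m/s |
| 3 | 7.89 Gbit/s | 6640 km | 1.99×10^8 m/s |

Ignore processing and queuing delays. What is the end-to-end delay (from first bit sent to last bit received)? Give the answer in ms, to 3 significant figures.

L = 6700 bits.
Transmission delay per hop = L/R = 6700/7890000000 = 0.000849176 ms; 3 hops → 0.00254753 ms.
Propagation delays (d/s per hop): 9.46341, 0.00974359, 33.3668 ms; sum = 42.84 ms.
End-to-end = 42.8 ms.

42.8 ms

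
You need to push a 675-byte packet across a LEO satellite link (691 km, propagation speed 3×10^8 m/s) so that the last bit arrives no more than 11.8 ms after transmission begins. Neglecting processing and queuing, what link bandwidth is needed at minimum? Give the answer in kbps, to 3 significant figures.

569 kbps

L = 5400 bits.
Propagation delay = 691000 / 300000000 = 2.30333 ms.
Transmission budget = 11.8 − 2.30333 = 9.49667 ms.
R ≥ L / t_tx = 5400 bits / 0.00949667 s = 569 kbps.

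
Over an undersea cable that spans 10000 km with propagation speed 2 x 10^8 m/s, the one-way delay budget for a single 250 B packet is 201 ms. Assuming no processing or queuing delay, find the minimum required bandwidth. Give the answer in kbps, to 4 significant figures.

13.25 kbps

L = 2000 bits.
Propagation delay = 10000000 / 200000000 = 50 ms.
Transmission budget = 201 − 50 = 151 ms.
R ≥ L / t_tx = 2000 bits / 0.151 s = 13.25 kbps.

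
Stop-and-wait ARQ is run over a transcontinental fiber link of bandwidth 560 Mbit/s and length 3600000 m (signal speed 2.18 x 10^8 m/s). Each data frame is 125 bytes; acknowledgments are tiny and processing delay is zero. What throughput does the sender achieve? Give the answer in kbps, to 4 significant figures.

30.28 kbps

t_tx = L/R = 1000/560000000 = 1.78571e-06 s.
t_prop = 3600000/2.18e+08 = 0.0165138 s; RTT = 0.0330275 s.
Cycle = t_tx + RTT = 0.0330293 s.
Throughput = L / cycle = 1000 / 0.0330293 = 30.28 kbps.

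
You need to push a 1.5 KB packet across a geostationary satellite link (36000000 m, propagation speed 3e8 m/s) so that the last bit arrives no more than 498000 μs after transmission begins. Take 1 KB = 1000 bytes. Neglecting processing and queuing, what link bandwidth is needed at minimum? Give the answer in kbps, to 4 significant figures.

L = 12000 bits.
Propagation delay = 36000000 / 300000000 = 120000 μs.
Transmission budget = 498000 − 120000 = 378000 μs.
R ≥ L / t_tx = 12000 bits / 0.378 s = 31.75 kbps.

31.75 kbps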